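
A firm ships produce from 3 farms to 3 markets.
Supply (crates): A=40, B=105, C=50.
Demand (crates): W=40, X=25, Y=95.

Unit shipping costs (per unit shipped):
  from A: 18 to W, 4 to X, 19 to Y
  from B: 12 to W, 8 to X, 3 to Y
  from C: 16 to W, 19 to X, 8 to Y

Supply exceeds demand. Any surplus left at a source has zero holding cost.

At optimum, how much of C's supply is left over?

20

Minimum-cost shipments:
  A–X: 25 × 4 = 100
  B–W: 10 × 12 = 120
  B–Y: 95 × 3 = 285
  C–W: 30 × 16 = 480
Total cost = 985.
C ships 30 of its 50, leaving 20.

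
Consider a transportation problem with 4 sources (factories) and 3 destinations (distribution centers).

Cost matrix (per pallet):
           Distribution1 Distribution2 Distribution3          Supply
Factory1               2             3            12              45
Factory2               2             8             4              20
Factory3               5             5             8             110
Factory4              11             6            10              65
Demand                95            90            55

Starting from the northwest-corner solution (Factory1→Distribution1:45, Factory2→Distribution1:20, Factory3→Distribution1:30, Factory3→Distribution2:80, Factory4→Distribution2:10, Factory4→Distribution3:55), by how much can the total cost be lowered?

75

Current plan cost = 45·2 + 20·2 + 30·5 + 80·5 + 10·6 + 55·10 = 1290.
Optimal plan:
  Factory1->Distribution1: 45 × 2 = 90
  Factory2->Distribution3: 20 × 4 = 80
  Factory3->Distribution1: 50 × 5 = 250
  Factory3->Distribution2: 25 × 5 = 125
  Factory3->Distribution3: 35 × 8 = 280
  Factory4->Distribution2: 65 × 6 = 390
Optimal cost = 1215.
Saving = 1290 − 1215 = 75.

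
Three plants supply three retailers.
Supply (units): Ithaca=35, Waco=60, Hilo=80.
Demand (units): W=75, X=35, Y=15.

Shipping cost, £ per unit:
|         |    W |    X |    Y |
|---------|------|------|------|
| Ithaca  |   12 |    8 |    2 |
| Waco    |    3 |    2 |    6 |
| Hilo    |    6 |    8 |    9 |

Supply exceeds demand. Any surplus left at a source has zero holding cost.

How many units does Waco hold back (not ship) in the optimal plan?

0

An optimal plan:
  Ithaca→Y: 15 units
  Waco→W: 25 units
  Waco→X: 35 units
  Hilo→W: 50 units
Total cost = £475.
Waco ships 60 of its 60, leaving 0.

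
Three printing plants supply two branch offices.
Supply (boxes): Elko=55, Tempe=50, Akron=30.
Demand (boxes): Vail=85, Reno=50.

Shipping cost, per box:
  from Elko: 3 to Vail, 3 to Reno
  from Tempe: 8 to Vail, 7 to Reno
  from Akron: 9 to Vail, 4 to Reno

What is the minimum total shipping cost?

665

An optimal shipping plan:
  Elko->Vail: 55 × 3 = 165
  Tempe->Vail: 30 × 8 = 240
  Tempe->Reno: 20 × 7 = 140
  Akron->Reno: 30 × 4 = 120
Total = 165 + 240 + 140 + 120 = 665.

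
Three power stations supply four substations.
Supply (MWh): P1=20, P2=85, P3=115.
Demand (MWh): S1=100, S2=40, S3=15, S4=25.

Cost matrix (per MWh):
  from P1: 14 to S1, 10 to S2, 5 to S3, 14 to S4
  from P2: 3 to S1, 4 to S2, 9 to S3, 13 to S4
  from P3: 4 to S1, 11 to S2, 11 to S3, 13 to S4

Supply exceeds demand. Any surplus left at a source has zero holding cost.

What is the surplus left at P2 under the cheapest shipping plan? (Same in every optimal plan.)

0

An optimal plan:
  P1 to S3: 15 × 5 = 75
  P2 to S1: 45 × 3 = 135
  P2 to S2: 40 × 4 = 160
  P3 to S1: 55 × 4 = 220
  P3 to S4: 25 × 13 = 325
Total cost = 915.
P2 ships 85 of its 85, leaving 0.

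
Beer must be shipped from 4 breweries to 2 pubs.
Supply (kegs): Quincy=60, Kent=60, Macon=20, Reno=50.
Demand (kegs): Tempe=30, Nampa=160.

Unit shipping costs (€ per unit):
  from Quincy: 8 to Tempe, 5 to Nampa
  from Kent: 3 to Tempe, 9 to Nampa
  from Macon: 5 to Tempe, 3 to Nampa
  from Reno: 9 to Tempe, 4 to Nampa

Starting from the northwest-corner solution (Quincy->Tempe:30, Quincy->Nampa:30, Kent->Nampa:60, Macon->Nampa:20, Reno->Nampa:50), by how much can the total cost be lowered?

270

Current plan cost = 30·8 + 30·5 + 60·9 + 20·3 + 50·4 = €1190.
Optimal plan:
  Quincy→Nampa: 60 × €5 = €300
  Kent→Tempe: 30 × €3 = €90
  Kent→Nampa: 30 × €9 = €270
  Macon→Nampa: 20 × €3 = €60
  Reno→Nampa: 50 × €4 = €200
Optimal cost = €920.
Saving = 1190 − 920 = €270.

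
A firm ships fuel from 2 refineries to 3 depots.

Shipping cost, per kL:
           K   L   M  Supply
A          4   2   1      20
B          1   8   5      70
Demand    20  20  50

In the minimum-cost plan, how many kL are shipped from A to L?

Solving gives:
  A->L: 20 kL
  B->K: 20 kL
  B->M: 50 kL
Total cost = 310.
So A→L carries 20 kL.

20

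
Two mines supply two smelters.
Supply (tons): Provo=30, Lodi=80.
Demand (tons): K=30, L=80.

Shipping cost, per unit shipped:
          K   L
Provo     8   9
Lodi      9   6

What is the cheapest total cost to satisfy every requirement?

An optimal shipping plan:
  Provo–K: 30 × 8 = 240
  Lodi–L: 80 × 6 = 480
Total = 240 + 480 = 720.

720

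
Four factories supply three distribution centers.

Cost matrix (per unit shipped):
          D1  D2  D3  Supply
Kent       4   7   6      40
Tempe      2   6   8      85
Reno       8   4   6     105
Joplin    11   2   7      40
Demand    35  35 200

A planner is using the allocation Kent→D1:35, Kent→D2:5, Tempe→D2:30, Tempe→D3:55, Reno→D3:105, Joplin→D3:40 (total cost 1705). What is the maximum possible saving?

Current plan cost = 35·4 + 5·7 + 30·6 + 55·8 + 105·6 + 40·7 = 1705.
Optimal plan:
  Kent to D3: 40 × 6 = 240
  Tempe to D1: 35 × 2 = 70
  Tempe to D3: 50 × 8 = 400
  Reno to D3: 105 × 6 = 630
  Joplin to D2: 35 × 2 = 70
  Joplin to D3: 5 × 7 = 35
Optimal cost = 1445.
Saving = 1705 − 1445 = 260.

260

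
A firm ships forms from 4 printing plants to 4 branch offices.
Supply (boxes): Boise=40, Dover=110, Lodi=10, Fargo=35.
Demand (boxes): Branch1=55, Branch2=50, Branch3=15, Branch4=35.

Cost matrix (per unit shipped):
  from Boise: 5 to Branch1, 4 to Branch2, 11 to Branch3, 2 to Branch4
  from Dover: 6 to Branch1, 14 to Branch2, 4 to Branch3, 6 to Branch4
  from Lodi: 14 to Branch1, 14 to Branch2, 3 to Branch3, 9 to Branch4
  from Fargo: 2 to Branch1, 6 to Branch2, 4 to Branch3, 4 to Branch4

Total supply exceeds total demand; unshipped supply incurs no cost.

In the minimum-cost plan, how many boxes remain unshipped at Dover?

40

An optimal plan:
  Boise->Branch2: 40 boxes
  Dover->Branch1: 30 boxes
  Dover->Branch3: 5 boxes
  Dover->Branch4: 35 boxes
  Lodi->Branch3: 10 boxes
  Fargo->Branch1: 25 boxes
  Fargo->Branch2: 10 boxes
Total cost = 710.
Dover ships 70 of its 110, leaving 40.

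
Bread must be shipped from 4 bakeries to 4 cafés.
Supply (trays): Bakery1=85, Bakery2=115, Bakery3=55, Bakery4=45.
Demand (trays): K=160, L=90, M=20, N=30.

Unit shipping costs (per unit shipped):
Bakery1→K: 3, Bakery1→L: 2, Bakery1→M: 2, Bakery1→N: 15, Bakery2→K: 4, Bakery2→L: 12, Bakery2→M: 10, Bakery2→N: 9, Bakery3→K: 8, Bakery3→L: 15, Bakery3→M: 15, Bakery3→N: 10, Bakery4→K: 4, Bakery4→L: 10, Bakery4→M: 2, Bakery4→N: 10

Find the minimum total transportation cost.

An optimal shipping plan:
  Bakery1–L: 85 × 2 = 170
  Bakery2–K: 115 × 4 = 460
  Bakery3–K: 25 × 8 = 200
  Bakery3–N: 30 × 10 = 300
  Bakery4–K: 20 × 4 = 80
  Bakery4–L: 5 × 10 = 50
  Bakery4–M: 20 × 2 = 40
Total = 170 + 460 + 200 + 300 + 80 + 50 + 40 = 1300.
(Supply check: Bakery1 ships 85; Bakery2 ships 115; Bakery3 ships 55; Bakery4 ships 45.)

1300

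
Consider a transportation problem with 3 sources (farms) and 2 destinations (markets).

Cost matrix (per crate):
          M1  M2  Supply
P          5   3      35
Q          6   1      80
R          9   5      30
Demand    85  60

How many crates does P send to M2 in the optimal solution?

Solving gives:
  P–M1: 35 × 5 = 175
  Q–M1: 20 × 6 = 120
  Q–M2: 60 × 1 = 60
  R–M1: 30 × 9 = 270
Total cost = 625.
The route P→M2 is not used.

0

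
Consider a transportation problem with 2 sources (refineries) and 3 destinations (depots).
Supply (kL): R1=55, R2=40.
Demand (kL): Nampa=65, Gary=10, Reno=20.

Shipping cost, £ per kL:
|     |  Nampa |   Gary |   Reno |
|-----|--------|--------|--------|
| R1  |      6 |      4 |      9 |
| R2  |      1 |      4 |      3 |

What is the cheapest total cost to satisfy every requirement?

An optimal shipping plan:
  R1 to Nampa: 45 × £6 = £270
  R1 to Gary: 10 × £4 = £40
  R2 to Nampa: 20 × £1 = £20
  R2 to Reno: 20 × £3 = £60
Total = 270 + 40 + 20 + 60 = £390.

390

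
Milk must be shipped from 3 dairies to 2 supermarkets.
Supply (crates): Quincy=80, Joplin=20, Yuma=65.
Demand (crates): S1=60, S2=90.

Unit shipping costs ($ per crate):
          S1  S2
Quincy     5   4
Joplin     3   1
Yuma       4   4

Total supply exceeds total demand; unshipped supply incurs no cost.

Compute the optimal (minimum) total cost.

A cheapest plan:
  Quincy–S2: 70 × $4 = $280
  Joplin–S2: 20 × $1 = $20
  Yuma–S1: 60 × $4 = $240
Total = 280 + 20 + 240 = $540.
(Supply check: Quincy ships 70; Joplin ships 20; Yuma ships 60.)

540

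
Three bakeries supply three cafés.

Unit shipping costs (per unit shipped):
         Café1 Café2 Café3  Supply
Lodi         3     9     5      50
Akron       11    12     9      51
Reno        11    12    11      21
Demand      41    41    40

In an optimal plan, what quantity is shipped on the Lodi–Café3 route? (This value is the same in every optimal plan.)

Solving gives:
  Lodi->Café1: 41 trays
  Lodi->Café3: 9 trays
  Akron->Café2: 20 trays
  Akron->Café3: 31 trays
  Reno->Café2: 21 trays
Total cost = 939.
So Lodi→Café3 carries 9 trays.

9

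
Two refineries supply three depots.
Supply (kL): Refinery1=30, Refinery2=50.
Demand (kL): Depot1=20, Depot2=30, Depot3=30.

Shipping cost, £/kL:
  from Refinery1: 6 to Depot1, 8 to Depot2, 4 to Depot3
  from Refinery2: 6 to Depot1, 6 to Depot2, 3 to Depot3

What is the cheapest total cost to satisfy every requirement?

A cheapest plan:
  Refinery1->Depot1: 20 × £6 = £120
  Refinery1->Depot3: 10 × £4 = £40
  Refinery2->Depot2: 30 × £6 = £180
  Refinery2->Depot3: 20 × £3 = £60
Total = 120 + 40 + 180 + 60 = £400.

400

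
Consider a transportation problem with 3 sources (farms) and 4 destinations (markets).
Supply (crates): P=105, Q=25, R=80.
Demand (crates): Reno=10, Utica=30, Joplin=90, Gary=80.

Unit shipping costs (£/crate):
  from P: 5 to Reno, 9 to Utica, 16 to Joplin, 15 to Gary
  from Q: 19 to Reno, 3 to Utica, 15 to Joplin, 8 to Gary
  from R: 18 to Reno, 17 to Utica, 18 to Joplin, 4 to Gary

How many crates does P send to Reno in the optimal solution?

10

The minimum-cost plan:
  P->Reno: 10 × £5 = £50
  P->Utica: 5 × £9 = £45
  P->Joplin: 90 × £16 = £1440
  Q->Utica: 25 × £3 = £75
  R->Gary: 80 × £4 = £320
Total cost = £1930.
So P→Reno carries 10 crates.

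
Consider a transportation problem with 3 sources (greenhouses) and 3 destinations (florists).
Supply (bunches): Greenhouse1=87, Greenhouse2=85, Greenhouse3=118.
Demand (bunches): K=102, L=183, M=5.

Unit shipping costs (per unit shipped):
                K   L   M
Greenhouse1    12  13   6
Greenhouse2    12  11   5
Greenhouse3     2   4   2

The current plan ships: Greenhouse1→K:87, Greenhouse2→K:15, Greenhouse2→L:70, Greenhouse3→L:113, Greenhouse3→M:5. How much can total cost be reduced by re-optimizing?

157

Current plan cost = 87·12 + 15·12 + 70·11 + 113·4 + 5·2 = 2456.
Optimal plan:
  Greenhouse1→L: 82 bunches
  Greenhouse1→M: 5 bunches
  Greenhouse2→L: 85 bunches
  Greenhouse3→K: 102 bunches
  Greenhouse3→L: 16 bunches
Optimal cost = 2299.
Saving = 2456 − 2299 = 157.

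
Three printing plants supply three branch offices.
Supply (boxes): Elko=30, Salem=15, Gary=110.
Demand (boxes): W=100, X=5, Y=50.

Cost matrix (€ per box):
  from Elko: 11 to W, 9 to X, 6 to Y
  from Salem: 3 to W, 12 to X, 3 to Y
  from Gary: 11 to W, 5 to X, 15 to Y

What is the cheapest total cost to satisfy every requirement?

A cheapest plan:
  Elko→Y: 30 × €6 = €180
  Salem→Y: 15 × €3 = €45
  Gary→W: 100 × €11 = €1100
  Gary→X: 5 × €5 = €25
  Gary→Y: 5 × €15 = €75
Total = 180 + 45 + 1100 + 25 + 75 = €1425.

1425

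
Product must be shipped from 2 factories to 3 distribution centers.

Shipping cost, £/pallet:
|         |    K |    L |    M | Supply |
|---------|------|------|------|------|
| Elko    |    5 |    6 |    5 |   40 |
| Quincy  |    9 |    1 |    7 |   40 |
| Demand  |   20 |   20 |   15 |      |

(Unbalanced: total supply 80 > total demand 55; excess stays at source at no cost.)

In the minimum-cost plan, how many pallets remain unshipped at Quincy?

Minimum-cost shipments:
  Elko–K: 20 × £5 = £100
  Elko–M: 15 × £5 = £75
  Quincy–L: 20 × £1 = £20
Total cost = £195.
Quincy ships 20 of its 40, leaving 20.

20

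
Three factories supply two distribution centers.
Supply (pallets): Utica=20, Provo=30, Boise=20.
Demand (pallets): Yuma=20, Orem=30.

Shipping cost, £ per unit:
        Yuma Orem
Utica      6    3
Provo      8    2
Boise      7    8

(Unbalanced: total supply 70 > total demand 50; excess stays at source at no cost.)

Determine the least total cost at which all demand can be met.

An optimal shipping plan:
  Utica->Yuma: 20 × £6 = £120
  Provo->Orem: 30 × £2 = £60
Total = 120 + 60 = £180.
(Supply check: Utica ships 20; Provo ships 30; Boise ships 0.)

180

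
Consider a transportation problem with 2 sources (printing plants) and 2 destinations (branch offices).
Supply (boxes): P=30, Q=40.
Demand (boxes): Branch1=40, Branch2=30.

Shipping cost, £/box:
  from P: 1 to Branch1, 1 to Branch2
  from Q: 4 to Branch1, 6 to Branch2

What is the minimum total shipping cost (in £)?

190

One minimum-cost allocation:
  P->Branch2: 30 × £1 = £30
  Q->Branch1: 40 × £4 = £160
Total = 30 + 160 = £190.
(Supply check: P ships 30; Q ships 40.)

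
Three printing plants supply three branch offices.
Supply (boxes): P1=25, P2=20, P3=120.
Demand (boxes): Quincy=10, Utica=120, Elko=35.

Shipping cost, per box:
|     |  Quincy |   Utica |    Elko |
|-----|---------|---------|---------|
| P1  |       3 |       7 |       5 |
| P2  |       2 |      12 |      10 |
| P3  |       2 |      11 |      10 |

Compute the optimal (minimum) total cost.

An optimal shipping plan:
  P1 to Elko: 25 boxes
  P2 to Quincy: 10 boxes
  P2 to Elko: 10 boxes
  P3 to Utica: 120 boxes
Total cost = 1565.

1565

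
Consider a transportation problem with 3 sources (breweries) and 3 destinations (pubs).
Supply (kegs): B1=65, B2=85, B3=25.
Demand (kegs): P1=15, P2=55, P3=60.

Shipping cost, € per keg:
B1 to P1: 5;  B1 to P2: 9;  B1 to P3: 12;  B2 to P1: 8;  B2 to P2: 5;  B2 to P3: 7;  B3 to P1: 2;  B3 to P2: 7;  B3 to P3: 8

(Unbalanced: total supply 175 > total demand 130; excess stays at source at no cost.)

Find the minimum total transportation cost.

One minimum-cost allocation:
  B1->P2: 20 × €9 = €180
  B2->P2: 35 × €5 = €175
  B2->P3: 50 × €7 = €350
  B3->P1: 15 × €2 = €30
  B3->P3: 10 × €8 = €80
Total = 180 + 175 + 350 + 30 + 80 = €815.

815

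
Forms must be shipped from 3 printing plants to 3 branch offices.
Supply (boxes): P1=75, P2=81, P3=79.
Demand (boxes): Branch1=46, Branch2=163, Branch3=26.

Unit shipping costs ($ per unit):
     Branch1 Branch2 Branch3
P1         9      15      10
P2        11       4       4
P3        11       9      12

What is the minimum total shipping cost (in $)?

1754

One minimum-cost allocation:
  P1 to Branch1: 46 × $9 = $414
  P1 to Branch2: 3 × $15 = $45
  P1 to Branch3: 26 × $10 = $260
  P2 to Branch2: 81 × $4 = $324
  P3 to Branch2: 79 × $9 = $711
Total = 414 + 45 + 260 + 324 + 711 = $1754.
(Supply check: P1 ships 75; P2 ships 81; P3 ships 79.)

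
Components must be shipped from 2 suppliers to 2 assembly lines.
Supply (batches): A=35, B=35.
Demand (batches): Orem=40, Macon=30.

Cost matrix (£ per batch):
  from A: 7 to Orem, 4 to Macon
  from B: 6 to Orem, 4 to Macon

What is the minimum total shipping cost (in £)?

365

A cheapest plan:
  A to Orem: 5 batches
  A to Macon: 30 batches
  B to Orem: 35 batches
Total cost = £365.
(Supply check: A ships 35; B ships 35.)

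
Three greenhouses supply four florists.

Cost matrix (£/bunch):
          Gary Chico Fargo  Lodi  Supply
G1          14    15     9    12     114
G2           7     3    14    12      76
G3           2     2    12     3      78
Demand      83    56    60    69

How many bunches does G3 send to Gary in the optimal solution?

63

Optimal shipments:
  G1→Fargo: 60 × £9 = £540
  G1→Lodi: 54 × £12 = £648
  G2→Gary: 20 × £7 = £140
  G2→Chico: 56 × £3 = £168
  G3→Gary: 63 × £2 = £126
  G3→Lodi: 15 × £3 = £45
Total cost = £1667.
So G3→Gary carries 63 bunches.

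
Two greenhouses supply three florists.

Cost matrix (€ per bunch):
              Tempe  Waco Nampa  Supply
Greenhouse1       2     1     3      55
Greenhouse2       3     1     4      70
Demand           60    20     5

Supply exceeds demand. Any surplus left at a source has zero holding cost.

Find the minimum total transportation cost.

165

An optimal shipping plan:
  Greenhouse1–Tempe: 55 × €2 = €110
  Greenhouse2–Tempe: 5 × €3 = €15
  Greenhouse2–Waco: 20 × €1 = €20
  Greenhouse2–Nampa: 5 × €4 = €20
Total = 110 + 15 + 20 + 20 = €165.
(Supply check: Greenhouse1 ships 55; Greenhouse2 ships 30.)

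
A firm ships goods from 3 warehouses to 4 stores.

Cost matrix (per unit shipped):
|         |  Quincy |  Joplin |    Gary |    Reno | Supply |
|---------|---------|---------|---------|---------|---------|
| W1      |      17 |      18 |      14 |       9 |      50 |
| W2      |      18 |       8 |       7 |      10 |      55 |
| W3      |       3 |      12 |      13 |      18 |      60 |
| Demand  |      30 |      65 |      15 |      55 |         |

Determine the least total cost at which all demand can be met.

One minimum-cost allocation:
  W1->Reno: 50 × 9 = 450
  W2->Joplin: 35 × 8 = 280
  W2->Gary: 15 × 7 = 105
  W2->Reno: 5 × 10 = 50
  W3->Quincy: 30 × 3 = 90
  W3->Joplin: 30 × 12 = 360
Total = 450 + 280 + 105 + 50 + 90 + 360 = 1335.

1335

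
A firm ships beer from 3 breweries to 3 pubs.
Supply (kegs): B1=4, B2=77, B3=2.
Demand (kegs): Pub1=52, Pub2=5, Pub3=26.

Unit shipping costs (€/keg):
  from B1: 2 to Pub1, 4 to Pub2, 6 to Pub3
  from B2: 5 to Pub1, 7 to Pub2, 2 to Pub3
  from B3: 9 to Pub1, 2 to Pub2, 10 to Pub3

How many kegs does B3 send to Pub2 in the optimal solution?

Optimal shipments:
  B1 to Pub1: 1 × €2 = €2
  B1 to Pub2: 3 × €4 = €12
  B2 to Pub1: 51 × €5 = €255
  B2 to Pub3: 26 × €2 = €52
  B3 to Pub2: 2 × €2 = €4
Total cost = €325.
So B3→Pub2 carries 2 kegs.

2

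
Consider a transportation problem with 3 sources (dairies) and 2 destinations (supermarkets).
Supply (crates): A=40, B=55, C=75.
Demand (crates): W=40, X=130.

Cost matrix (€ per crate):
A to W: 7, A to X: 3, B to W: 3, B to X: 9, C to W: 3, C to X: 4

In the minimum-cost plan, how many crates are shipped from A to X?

40

Solving gives:
  A to X: 40 × €3 = €120
  B to W: 40 × €3 = €120
  B to X: 15 × €9 = €135
  C to X: 75 × €4 = €300
Total cost = €675.
So A→X carries 40 crates.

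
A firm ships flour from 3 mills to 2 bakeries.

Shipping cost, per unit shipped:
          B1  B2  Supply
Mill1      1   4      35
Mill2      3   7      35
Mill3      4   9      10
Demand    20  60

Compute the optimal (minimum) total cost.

A cheapest plan:
  Mill1–B2: 35 sacks
  Mill2–B1: 10 sacks
  Mill2–B2: 25 sacks
  Mill3–B1: 10 sacks
Total cost = 385.
(Supply check: Mill1 ships 35; Mill2 ships 35; Mill3 ships 10.)

385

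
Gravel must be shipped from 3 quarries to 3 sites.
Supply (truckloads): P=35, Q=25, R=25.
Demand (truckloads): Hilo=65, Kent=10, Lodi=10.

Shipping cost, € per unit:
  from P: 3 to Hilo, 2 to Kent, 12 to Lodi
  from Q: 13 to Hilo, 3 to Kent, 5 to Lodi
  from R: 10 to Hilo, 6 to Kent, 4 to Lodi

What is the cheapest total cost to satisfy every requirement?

Optimal allocation:
  P->Hilo: 35 × €3 = €105
  Q->Hilo: 5 × €13 = €65
  Q->Kent: 10 × €3 = €30
  Q->Lodi: 10 × €5 = €50
  R->Hilo: 25 × €10 = €250
Total = 105 + 65 + 30 + 50 + 250 = €500.

500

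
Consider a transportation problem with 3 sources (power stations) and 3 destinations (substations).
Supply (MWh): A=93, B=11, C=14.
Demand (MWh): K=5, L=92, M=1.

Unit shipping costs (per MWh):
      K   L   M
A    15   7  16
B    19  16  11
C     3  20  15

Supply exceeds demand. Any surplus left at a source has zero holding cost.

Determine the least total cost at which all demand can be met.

An optimal shipping plan:
  A–L: 92 × 7 = 644
  B–M: 1 × 11 = 11
  C–K: 5 × 3 = 15
Total = 644 + 11 + 15 = 670.

670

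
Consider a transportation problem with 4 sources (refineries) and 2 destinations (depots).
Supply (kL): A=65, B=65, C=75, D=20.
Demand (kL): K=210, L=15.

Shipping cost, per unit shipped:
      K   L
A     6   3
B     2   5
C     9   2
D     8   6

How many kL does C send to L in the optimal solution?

The minimum-cost plan:
  A to K: 65 × 6 = 390
  B to K: 65 × 2 = 130
  C to K: 60 × 9 = 540
  C to L: 15 × 2 = 30
  D to K: 20 × 8 = 160
Total cost = 1250.
So C→L carries 15 kL.

15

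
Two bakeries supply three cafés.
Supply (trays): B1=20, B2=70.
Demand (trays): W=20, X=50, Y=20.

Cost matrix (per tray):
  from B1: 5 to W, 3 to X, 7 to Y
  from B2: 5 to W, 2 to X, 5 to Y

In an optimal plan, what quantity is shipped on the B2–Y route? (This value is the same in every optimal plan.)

Optimal shipments:
  B1–W: 20 trays
  B2–X: 50 trays
  B2–Y: 20 trays
Total cost = 300.
So B2→Y carries 20 trays.

20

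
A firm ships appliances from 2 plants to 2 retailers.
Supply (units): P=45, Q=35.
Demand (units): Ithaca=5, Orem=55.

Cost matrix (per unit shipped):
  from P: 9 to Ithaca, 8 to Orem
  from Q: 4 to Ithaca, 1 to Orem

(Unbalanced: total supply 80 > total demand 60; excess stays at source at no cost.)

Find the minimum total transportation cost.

240

An optimal shipping plan:
  P->Ithaca: 5 × 9 = 45
  P->Orem: 20 × 8 = 160
  Q->Orem: 35 × 1 = 35
Total = 45 + 160 + 35 = 240.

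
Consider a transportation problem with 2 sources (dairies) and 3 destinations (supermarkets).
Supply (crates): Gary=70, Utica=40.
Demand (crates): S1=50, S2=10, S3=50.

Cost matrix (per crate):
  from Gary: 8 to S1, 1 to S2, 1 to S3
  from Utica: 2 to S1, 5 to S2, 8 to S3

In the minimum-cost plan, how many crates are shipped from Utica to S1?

40

The minimum-cost plan:
  Gary→S1: 10 × 8 = 80
  Gary→S2: 10 × 1 = 10
  Gary→S3: 50 × 1 = 50
  Utica→S1: 40 × 2 = 80
Total cost = 220.
So Utica→S1 carries 40 crates.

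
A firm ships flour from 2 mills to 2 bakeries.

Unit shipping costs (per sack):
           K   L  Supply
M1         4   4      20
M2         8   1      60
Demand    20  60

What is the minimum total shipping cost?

One minimum-cost allocation:
  M1→K: 20 × 4 = 80
  M2→L: 60 × 1 = 60
Total = 80 + 60 = 140.
(Supply check: M1 ships 20; M2 ships 60.)

140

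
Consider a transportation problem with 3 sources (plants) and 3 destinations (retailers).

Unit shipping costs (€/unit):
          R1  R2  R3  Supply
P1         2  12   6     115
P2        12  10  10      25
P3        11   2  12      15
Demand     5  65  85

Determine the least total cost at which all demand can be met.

1100

One minimum-cost allocation:
  P1 to R1: 5 units
  P1 to R2: 25 units
  P1 to R3: 85 units
  P2 to R2: 25 units
  P3 to R2: 15 units
Total cost = €1100.
(Supply check: P1 ships 115; P2 ships 25; P3 ships 15.)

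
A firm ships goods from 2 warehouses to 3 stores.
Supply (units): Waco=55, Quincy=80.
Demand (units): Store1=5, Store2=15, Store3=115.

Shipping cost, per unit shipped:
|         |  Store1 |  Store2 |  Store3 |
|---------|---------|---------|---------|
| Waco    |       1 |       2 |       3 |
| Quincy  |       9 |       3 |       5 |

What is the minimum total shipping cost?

525

One minimum-cost allocation:
  Waco→Store1: 5 × 1 = 5
  Waco→Store3: 50 × 3 = 150
  Quincy→Store2: 15 × 3 = 45
  Quincy→Store3: 65 × 5 = 325
Total = 5 + 150 + 45 + 325 = 525.
(Supply check: Waco ships 55; Quincy ships 80.)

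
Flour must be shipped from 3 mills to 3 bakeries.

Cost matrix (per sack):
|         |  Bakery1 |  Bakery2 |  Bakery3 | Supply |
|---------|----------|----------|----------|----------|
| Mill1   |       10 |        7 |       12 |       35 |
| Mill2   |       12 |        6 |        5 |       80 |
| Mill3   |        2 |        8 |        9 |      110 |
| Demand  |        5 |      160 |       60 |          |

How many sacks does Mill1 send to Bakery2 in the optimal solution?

Solving gives:
  Mill1–Bakery2: 35 × 7 = 245
  Mill2–Bakery2: 20 × 6 = 120
  Mill2–Bakery3: 60 × 5 = 300
  Mill3–Bakery1: 5 × 2 = 10
  Mill3–Bakery2: 105 × 8 = 840
Total cost = 1515.
So Mill1→Bakery2 carries 35 sacks.

35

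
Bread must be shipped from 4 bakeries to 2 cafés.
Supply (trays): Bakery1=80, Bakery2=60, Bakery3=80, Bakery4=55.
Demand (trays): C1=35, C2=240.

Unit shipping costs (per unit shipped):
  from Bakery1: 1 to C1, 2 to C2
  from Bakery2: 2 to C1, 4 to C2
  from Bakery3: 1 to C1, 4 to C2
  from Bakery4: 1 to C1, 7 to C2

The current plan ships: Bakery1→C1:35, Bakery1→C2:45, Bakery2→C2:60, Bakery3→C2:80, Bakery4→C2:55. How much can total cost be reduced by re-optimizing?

175

Current plan cost = 35·1 + 45·2 + 60·4 + 80·4 + 55·7 = 1070.
Optimal plan:
  Bakery1→C2: 80 × 2 = 160
  Bakery2→C2: 60 × 4 = 240
  Bakery3→C2: 80 × 4 = 320
  Bakery4→C1: 35 × 1 = 35
  Bakery4→C2: 20 × 7 = 140
Optimal cost = 895.
Saving = 1070 − 895 = 175.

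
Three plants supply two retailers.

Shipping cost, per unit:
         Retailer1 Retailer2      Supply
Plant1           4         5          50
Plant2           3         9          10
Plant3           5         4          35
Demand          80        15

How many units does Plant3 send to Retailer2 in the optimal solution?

Solving gives:
  Plant1 to Retailer1: 50 × 4 = 200
  Plant2 to Retailer1: 10 × 3 = 30
  Plant3 to Retailer1: 20 × 5 = 100
  Plant3 to Retailer2: 15 × 4 = 60
Total cost = 390.
So Plant3→Retailer2 carries 15 units.

15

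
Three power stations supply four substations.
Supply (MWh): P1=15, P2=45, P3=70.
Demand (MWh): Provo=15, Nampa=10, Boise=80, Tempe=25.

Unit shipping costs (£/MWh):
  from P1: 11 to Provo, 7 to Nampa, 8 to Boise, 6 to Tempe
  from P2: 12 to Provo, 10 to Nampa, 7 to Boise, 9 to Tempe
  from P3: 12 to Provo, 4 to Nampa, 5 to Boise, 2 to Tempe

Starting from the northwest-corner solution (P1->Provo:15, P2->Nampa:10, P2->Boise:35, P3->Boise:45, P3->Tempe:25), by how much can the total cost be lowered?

40

Current plan cost = 15·11 + 10·10 + 35·7 + 45·5 + 25·2 = £785.
Optimal plan:
  P1->Provo: 15 MWh
  P2->Boise: 45 MWh
  P3->Nampa: 10 MWh
  P3->Boise: 35 MWh
  P3->Tempe: 25 MWh
Optimal cost = £745.
Saving = 785 − 745 = £40.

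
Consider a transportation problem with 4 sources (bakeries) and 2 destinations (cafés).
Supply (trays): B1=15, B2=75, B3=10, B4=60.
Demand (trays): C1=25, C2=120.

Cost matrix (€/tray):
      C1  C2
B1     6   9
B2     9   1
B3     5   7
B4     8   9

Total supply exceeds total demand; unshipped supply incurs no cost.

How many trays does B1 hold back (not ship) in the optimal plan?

Minimum-cost shipments:
  B1–C1: 15 × €6 = €90
  B2–C2: 75 × €1 = €75
  B3–C1: 10 × €5 = €50
  B4–C2: 45 × €9 = €405
Total cost = €620.
B1 ships 15 of its 15, leaving 0.

0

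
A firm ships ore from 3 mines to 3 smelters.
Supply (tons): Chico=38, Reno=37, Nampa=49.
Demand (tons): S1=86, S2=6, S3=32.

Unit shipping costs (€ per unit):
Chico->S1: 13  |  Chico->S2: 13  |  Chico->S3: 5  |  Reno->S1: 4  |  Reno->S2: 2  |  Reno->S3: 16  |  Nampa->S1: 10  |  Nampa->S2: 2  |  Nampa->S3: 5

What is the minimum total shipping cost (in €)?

Optimal allocation:
  Chico->S1: 6 × €13 = €78
  Chico->S3: 32 × €5 = €160
  Reno->S1: 37 × €4 = €148
  Nampa->S1: 43 × €10 = €430
  Nampa->S2: 6 × €2 = €12
Total = 78 + 160 + 148 + 430 + 12 = €828.

828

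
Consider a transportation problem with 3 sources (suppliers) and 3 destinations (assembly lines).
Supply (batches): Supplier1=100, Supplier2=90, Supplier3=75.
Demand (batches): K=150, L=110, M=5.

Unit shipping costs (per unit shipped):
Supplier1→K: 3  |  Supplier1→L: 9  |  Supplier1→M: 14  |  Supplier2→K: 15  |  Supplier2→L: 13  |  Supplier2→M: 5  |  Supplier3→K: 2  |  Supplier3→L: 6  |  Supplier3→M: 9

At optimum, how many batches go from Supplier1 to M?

0

Optimal shipments:
  Supplier1–K: 100 × 3 = 300
  Supplier2–L: 85 × 13 = 1105
  Supplier2–M: 5 × 5 = 25
  Supplier3–K: 50 × 2 = 100
  Supplier3–L: 25 × 6 = 150
Total cost = 1680.
The route Supplier1→M is not used.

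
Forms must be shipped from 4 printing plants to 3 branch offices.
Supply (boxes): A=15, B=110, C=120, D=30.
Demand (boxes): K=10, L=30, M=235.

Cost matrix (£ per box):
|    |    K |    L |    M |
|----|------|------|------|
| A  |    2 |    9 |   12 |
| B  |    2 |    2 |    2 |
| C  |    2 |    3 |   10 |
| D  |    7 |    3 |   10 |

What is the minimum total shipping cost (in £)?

1590

Optimal allocation:
  A->K: 10 × £2 = £20
  A->M: 5 × £12 = £60
  B->M: 110 × £2 = £220
  C->M: 120 × £10 = £1200
  D->L: 30 × £3 = £90
Total = 20 + 60 + 220 + 1200 + 90 = £1590.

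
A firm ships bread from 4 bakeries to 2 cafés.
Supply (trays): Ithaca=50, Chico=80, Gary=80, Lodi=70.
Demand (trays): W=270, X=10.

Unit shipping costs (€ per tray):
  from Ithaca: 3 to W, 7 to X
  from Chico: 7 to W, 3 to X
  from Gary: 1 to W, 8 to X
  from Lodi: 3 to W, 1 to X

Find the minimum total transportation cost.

One minimum-cost allocation:
  Ithaca→W: 50 × €3 = €150
  Chico→W: 70 × €7 = €490
  Chico→X: 10 × €3 = €30
  Gary→W: 80 × €1 = €80
  Lodi→W: 70 × €3 = €210
Total = 150 + 490 + 30 + 80 + 210 = €960.

960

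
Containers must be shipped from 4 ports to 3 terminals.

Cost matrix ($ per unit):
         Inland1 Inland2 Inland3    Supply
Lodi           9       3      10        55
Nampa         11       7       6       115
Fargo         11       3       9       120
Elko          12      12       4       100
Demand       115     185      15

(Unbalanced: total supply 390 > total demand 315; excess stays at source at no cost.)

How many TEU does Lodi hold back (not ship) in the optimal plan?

0

Minimum-cost shipments:
  Lodi to Inland2: 55 × $3 = $165
  Nampa to Inland1: 105 × $11 = $1155
  Nampa to Inland2: 10 × $7 = $70
  Fargo to Inland2: 120 × $3 = $360
  Elko to Inland1: 10 × $12 = $120
  Elko to Inland3: 15 × $4 = $60
Total cost = $1930.
Lodi ships 55 of its 55, leaving 0.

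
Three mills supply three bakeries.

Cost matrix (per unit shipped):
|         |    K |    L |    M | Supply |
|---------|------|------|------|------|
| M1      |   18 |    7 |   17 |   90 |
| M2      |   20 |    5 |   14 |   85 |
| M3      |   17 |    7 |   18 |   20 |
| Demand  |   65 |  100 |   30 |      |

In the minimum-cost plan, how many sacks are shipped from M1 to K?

45

Optimal shipments:
  M1–K: 45 sacks
  M1–L: 45 sacks
  M2–L: 55 sacks
  M2–M: 30 sacks
  M3–K: 20 sacks
Total cost = 2160.
So M1→K carries 45 sacks.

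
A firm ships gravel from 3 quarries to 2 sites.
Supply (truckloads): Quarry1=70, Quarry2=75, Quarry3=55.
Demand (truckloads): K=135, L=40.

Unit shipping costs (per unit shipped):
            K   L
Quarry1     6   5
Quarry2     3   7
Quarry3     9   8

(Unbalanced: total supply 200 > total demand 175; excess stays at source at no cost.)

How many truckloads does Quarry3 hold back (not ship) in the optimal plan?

25

Minimum-cost shipments:
  Quarry1→K: 30 truckloads
  Quarry1→L: 40 truckloads
  Quarry2→K: 75 truckloads
  Quarry3→K: 30 truckloads
Total cost = 875.
Quarry3 ships 30 of its 55, leaving 25.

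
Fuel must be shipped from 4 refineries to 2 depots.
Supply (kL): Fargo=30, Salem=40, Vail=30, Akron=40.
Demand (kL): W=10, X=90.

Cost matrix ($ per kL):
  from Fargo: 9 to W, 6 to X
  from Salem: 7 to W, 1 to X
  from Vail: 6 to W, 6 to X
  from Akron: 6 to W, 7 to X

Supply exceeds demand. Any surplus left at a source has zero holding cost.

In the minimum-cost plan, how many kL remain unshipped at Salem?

An optimal plan:
  Fargo→X: 30 × $6 = $180
  Salem→X: 40 × $1 = $40
  Vail→W: 10 × $6 = $60
  Vail→X: 20 × $6 = $120
Total cost = $400.
Salem ships 40 of its 40, leaving 0.

0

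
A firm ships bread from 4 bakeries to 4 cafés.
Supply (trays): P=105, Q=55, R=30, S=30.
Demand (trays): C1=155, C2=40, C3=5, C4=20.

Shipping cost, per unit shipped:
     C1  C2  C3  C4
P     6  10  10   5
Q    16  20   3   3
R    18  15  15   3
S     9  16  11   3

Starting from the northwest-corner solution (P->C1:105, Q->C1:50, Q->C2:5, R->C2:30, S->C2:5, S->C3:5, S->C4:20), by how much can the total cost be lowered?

230

Current plan cost = 105·6 + 50·16 + 5·20 + 30·15 + 5·16 + 5·11 + 20·3 = 2175.
Optimal plan:
  P->C1: 95 × 6 = 570
  P->C2: 10 × 10 = 100
  Q->C1: 30 × 16 = 480
  Q->C3: 5 × 3 = 15
  Q->C4: 20 × 3 = 60
  R->C2: 30 × 15 = 450
  S->C1: 30 × 9 = 270
Optimal cost = 1945.
Saving = 2175 − 1945 = 230.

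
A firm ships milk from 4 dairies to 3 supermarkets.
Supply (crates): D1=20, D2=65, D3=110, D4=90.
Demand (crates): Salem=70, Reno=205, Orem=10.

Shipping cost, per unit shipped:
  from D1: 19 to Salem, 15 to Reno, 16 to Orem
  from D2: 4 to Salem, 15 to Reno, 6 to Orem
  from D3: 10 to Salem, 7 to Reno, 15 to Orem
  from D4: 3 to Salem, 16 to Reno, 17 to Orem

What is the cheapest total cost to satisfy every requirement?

2485

A cheapest plan:
  D1 to Reno: 20 × 15 = 300
  D2 to Reno: 55 × 15 = 825
  D2 to Orem: 10 × 6 = 60
  D3 to Reno: 110 × 7 = 770
  D4 to Salem: 70 × 3 = 210
  D4 to Reno: 20 × 16 = 320
Total = 300 + 825 + 60 + 770 + 210 + 320 = 2485.
(Supply check: D1 ships 20; D2 ships 65; D3 ships 110; D4 ships 90.)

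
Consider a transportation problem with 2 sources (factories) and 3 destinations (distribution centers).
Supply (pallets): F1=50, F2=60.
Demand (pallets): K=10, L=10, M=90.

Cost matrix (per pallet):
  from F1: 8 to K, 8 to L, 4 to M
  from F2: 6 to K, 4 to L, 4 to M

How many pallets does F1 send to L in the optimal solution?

Optimal shipments:
  F1->M: 50 × 4 = 200
  F2->K: 10 × 6 = 60
  F2->L: 10 × 4 = 40
  F2->M: 40 × 4 = 160
Total cost = 460.
The route F1→L is not used.

0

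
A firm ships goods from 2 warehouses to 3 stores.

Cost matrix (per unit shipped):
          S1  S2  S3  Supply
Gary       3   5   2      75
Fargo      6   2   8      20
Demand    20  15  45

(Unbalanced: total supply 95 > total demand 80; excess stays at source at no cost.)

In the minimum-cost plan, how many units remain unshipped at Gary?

10

Minimum-cost shipments:
  Gary to S1: 20 × 3 = 60
  Gary to S3: 45 × 2 = 90
  Fargo to S2: 15 × 2 = 30
Total cost = 180.
Gary ships 65 of its 75, leaving 10.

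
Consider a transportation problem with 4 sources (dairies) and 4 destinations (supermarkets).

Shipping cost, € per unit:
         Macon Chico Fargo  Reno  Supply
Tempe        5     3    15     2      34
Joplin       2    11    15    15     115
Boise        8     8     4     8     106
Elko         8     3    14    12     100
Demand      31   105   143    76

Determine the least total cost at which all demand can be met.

2094

A cheapest plan:
  Tempe–Reno: 34 × €2 = €68
  Joplin–Macon: 31 × €2 = €62
  Joplin–Chico: 5 × €11 = €55
  Joplin–Fargo: 37 × €15 = €555
  Joplin–Reno: 42 × €15 = €630
  Boise–Fargo: 106 × €4 = €424
  Elko–Chico: 100 × €3 = €300
Total = 68 + 62 + 55 + 555 + 630 + 424 + 300 = €2094.
(Supply check: Tempe ships 34; Joplin ships 115; Boise ships 106; Elko ships 100.)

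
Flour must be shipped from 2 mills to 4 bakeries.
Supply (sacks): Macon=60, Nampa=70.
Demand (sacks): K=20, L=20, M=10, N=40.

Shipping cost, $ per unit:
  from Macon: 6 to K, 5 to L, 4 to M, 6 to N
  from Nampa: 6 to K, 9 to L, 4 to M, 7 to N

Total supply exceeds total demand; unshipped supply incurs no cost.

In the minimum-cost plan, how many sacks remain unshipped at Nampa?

Minimum-cost shipments:
  Macon–L: 20 × $5 = $100
  Macon–N: 40 × $6 = $240
  Nampa–K: 20 × $6 = $120
  Nampa–M: 10 × $4 = $40
Total cost = $500.
Nampa ships 30 of its 70, leaving 40.

40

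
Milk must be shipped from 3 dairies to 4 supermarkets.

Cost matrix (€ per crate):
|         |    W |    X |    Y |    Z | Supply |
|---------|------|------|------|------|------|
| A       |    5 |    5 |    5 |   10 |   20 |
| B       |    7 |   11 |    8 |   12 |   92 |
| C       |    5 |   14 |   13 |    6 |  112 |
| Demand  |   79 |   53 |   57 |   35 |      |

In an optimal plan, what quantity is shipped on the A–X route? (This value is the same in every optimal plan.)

20

The minimum-cost plan:
  A->X: 20 × €5 = €100
  B->W: 2 × €7 = €14
  B->X: 33 × €11 = €363
  B->Y: 57 × €8 = €456
  C->W: 77 × €5 = €385
  C->Z: 35 × €6 = €210
Total cost = €1528.
So A→X carries 20 crates.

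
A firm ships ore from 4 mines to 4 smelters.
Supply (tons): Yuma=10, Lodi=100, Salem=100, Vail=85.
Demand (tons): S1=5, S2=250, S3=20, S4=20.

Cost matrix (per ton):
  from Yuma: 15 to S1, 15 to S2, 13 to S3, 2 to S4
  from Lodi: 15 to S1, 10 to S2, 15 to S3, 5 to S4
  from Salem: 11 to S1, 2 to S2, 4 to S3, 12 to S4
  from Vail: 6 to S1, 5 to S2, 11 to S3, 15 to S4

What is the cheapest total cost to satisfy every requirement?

An optimal shipping plan:
  Yuma–S4: 10 × 2 = 20
  Lodi–S2: 90 × 10 = 900
  Lodi–S4: 10 × 5 = 50
  Salem–S2: 80 × 2 = 160
  Salem–S3: 20 × 4 = 80
  Vail–S1: 5 × 6 = 30
  Vail–S2: 80 × 5 = 400
Total = 20 + 900 + 50 + 160 + 80 + 30 + 400 = 1640.

1640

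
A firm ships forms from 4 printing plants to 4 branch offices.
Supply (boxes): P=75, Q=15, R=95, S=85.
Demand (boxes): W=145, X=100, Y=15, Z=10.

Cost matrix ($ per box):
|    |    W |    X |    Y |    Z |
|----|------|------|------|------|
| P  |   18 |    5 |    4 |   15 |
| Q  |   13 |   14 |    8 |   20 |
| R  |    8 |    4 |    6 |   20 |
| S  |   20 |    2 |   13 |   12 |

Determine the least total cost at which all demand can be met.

2040

One minimum-cost allocation:
  P to W: 35 boxes
  P to X: 15 boxes
  P to Y: 15 boxes
  P to Z: 10 boxes
  Q to W: 15 boxes
  R to W: 95 boxes
  S to X: 85 boxes
Total cost = $2040.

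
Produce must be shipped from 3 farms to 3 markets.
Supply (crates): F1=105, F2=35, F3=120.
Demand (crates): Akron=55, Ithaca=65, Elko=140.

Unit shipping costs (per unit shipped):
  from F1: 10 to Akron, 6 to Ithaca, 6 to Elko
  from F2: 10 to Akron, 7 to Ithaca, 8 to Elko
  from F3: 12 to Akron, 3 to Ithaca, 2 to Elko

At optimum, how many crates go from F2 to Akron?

Solving gives:
  F1->Akron: 20 × 10 = 200
  F1->Ithaca: 65 × 6 = 390
  F1->Elko: 20 × 6 = 120
  F2->Akron: 35 × 10 = 350
  F3->Elko: 120 × 2 = 240
Total cost = 1300.
So F2→Akron carries 35 crates.

35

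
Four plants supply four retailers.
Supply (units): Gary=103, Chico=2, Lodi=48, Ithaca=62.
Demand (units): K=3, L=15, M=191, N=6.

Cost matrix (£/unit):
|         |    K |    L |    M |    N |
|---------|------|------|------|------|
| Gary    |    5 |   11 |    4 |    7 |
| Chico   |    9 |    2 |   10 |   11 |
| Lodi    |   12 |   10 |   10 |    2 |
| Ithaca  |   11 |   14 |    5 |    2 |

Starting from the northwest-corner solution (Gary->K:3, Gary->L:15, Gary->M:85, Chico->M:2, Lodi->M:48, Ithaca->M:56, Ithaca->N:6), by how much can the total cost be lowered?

151

Current plan cost = 3·5 + 15·11 + 85·4 + 2·10 + 48·10 + 56·5 + 6·2 = £1312.
Optimal plan:
  Gary to K: 3 units
  Gary to M: 100 units
  Chico to L: 2 units
  Lodi to L: 13 units
  Lodi to M: 29 units
  Lodi to N: 6 units
  Ithaca to M: 62 units
Optimal cost = £1161.
Saving = 1312 − 1161 = £151.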